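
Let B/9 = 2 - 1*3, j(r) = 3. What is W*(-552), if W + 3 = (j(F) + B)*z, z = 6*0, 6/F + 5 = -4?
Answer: 1656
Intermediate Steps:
F = -⅔ (F = 6/(-5 - 4) = 6/(-9) = 6*(-⅑) = -⅔ ≈ -0.66667)
z = 0
B = -9 (B = 9*(2 - 1*3) = 9*(2 - 3) = 9*(-1) = -9)
W = -3 (W = -3 + (3 - 9)*0 = -3 - 6*0 = -3 + 0 = -3)
W*(-552) = -3*(-552) = 1656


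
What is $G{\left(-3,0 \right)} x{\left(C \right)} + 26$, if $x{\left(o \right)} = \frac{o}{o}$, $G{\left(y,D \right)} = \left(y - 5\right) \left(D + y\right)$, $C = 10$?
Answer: $50$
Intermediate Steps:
$G{\left(y,D \right)} = \left(-5 + y\right) \left(D + y\right)$
$x{\left(o \right)} = 1$
$G{\left(-3,0 \right)} x{\left(C \right)} + 26 = \left(\left(-3\right)^{2} - 0 - -15 + 0 \left(-3\right)\right) 1 + 26 = \left(9 + 0 + 15 + 0\right) 1 + 26 = 24 \cdot 1 + 26 = 24 + 26 = 50$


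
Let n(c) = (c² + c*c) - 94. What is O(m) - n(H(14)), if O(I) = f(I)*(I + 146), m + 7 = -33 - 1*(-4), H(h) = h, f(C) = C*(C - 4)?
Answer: 158102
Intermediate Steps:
f(C) = C*(-4 + C)
n(c) = -94 + 2*c² (n(c) = (c² + c²) - 94 = 2*c² - 94 = -94 + 2*c²)
m = -36 (m = -7 + (-33 - 1*(-4)) = -7 + (-33 + 4) = -7 - 29 = -36)
O(I) = I*(-4 + I)*(146 + I) (O(I) = (I*(-4 + I))*(I + 146) = (I*(-4 + I))*(146 + I) = I*(-4 + I)*(146 + I))
O(m) - n(H(14)) = -36*(-4 - 36)*(146 - 36) - (-94 + 2*14²) = -36*(-40)*110 - (-94 + 2*196) = 158400 - (-94 + 392) = 158400 - 1*298 = 158400 - 298 = 158102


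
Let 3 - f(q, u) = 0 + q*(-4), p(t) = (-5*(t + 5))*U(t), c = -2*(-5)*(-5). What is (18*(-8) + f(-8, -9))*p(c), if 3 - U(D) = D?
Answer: -2063025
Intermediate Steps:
c = -50 (c = 10*(-5) = -50)
U(D) = 3 - D
p(t) = (-25 - 5*t)*(3 - t) (p(t) = (-5*(t + 5))*(3 - t) = (-5*(5 + t))*(3 - t) = (-25 - 5*t)*(3 - t))
f(q, u) = 3 + 4*q (f(q, u) = 3 - (0 + q*(-4)) = 3 - (0 - 4*q) = 3 - (-4)*q = 3 + 4*q)
(18*(-8) + f(-8, -9))*p(c) = (18*(-8) + (3 + 4*(-8)))*(5*(-3 - 50)*(5 - 50)) = (-144 + (3 - 32))*(5*(-53)*(-45)) = (-144 - 29)*11925 = -173*11925 = -2063025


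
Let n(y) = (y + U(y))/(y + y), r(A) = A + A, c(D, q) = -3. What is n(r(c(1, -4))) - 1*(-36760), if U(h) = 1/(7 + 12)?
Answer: 8381393/228 ≈ 36761.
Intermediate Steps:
U(h) = 1/19
r(A) = 2*A
n(y) = (1/19 + y)/(2*y) (n(y) = (y + 1/19)/(y + y) = (1/19 + y)/((2*y)) = (1/19 + y)*(1/(2*y)) = (1/19 + y)/(2*y))
n(r(c(1, -4))) - 1*(-36760) = (1 + 19*(2*(-3)))/(38*((2*(-3)))) - 1*(-36760) = (1/38)*(1 + 19*(-6))/(-6) + 36760 = (1/38)*(-⅙)*(1 - 114) + 36760 = (1/38)*(-⅙)*(-113) + 36760 = 113/228 + 36760 = 8381393/228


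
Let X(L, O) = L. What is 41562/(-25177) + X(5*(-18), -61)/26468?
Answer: -551164473/333192418 ≈ -1.6542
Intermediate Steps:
41562/(-25177) + X(5*(-18), -61)/26468 = 41562/(-25177) + (5*(-18))/26468 = 41562*(-1/25177) - 90*1/26468 = -41562/25177 - 45/13234 = -551164473/333192418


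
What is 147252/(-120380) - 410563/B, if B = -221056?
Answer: 4218158957/6652680320 ≈ 0.63405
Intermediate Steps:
147252/(-120380) - 410563/B = 147252/(-120380) - 410563/(-221056) = 147252*(-1/120380) - 410563*(-1/221056) = -36813/30095 + 410563/221056 = 4218158957/6652680320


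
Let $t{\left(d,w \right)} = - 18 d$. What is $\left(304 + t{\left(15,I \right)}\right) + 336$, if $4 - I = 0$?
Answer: $370$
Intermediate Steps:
$I = 4$ ($I = 4 - 0 = 4 + 0 = 4$)
$\left(304 + t{\left(15,I \right)}\right) + 336 = \left(304 - 270\right) + 336 = 34 + 336 = 370$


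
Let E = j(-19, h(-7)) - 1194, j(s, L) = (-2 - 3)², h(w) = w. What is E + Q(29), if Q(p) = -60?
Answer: -1229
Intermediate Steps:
j(s, L) = 25 (j(s, L) = (-5)² = 25)
E = -1169 (E = 25 - 1194 = -1169)
E + Q(29) = -1169 - 60 = -1229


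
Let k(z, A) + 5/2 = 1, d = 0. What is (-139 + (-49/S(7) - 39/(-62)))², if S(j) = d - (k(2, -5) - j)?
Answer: 23079382561/1110916 ≈ 20775.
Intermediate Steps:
k(z, A) = -3/2 (k(z, A) = -5/2 + 1 = -3/2)
S(j) = 3/2 + j (S(j) = 0 - (-3/2 - j) = 0 + (3/2 + j) = 3/2 + j)
(-139 + (-49/S(7) - 39/(-62)))² = (-139 + (-49/(3/2 + 7) - 39/(-62)))² = (-139 + (-49/17/2 - 39*(-1/62)))² = (-139 + (-49*2/17 + 39/62))² = (-139 + (-98/17 + 39/62))² = (-139 - 5413/1054)² = (-151919/1054)² = 23079382561/1110916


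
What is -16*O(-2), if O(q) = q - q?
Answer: 0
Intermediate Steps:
O(q) = 0
-16*O(-2) = -16*0 = 0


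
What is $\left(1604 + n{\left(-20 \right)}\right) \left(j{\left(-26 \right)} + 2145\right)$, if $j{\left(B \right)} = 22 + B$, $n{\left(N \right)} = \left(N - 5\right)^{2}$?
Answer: $4772289$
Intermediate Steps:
$n{\left(N \right)} = \left(-5 + N\right)^{2}$
$\left(1604 + n{\left(-20 \right)}\right) \left(j{\left(-26 \right)} + 2145\right) = \left(1604 + \left(-5 - 20\right)^{2}\right) \left(\left(22 - 26\right) + 2145\right) = \left(1604 + \left(-25\right)^{2}\right) \left(-4 + 2145\right) = \left(1604 + 625\right) 2141 = 2229 \cdot 2141 = 4772289$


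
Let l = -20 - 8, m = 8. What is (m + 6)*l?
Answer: -392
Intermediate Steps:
l = -28
(m + 6)*l = (8 + 6)*(-28) = 14*(-28) = -392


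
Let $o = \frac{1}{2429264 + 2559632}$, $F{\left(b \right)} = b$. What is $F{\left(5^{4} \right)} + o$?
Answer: $\frac{3118060001}{4988896} \approx 625.0$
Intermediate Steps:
$o = \frac{1}{4988896} \approx 2.0045 \cdot 10^{-7}$
$F{\left(5^{4} \right)} + o = 5^{4} + \frac{1}{4988896} = 625 + \frac{1}{4988896} = \frac{3118060001}{4988896}$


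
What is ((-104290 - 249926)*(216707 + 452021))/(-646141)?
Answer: 236874157248/646141 ≈ 3.6660e+5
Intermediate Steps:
((-104290 - 249926)*(216707 + 452021))/(-646141) = -354216*668728*(-1/646141) = -236874157248*(-1/646141) = 236874157248/646141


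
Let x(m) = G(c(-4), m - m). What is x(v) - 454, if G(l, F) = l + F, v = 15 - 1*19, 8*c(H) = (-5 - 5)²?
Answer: -883/2 ≈ -441.50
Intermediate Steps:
c(H) = 25/2 (c(H) = (-5 - 5)²/8 = (⅛)*(-10)² = (⅛)*100 = 25/2)
v = -4 (v = 15 - 19 = -4)
G(l, F) = F + l
x(m) = 25/2 (x(m) = (m - m) + 25/2 = 0 + 25/2 = 25/2)
x(v) - 454 = 25/2 - 454 = -883/2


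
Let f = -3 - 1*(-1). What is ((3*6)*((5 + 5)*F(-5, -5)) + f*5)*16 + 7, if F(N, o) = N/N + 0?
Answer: 2727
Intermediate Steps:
f = -2 (f = -3 + 1 = -2)
F(N, o) = 1 (F(N, o) = 1 + 0 = 1)
((3*6)*((5 + 5)*F(-5, -5)) + f*5)*16 + 7 = ((3*6)*((5 + 5)*1) - 2*5)*16 + 7 = (18*(10*1) - 10)*16 + 7 = (18*10 - 10)*16 + 7 = (180 - 10)*16 + 7 = 170*16 + 7 = 2720 + 7 = 2727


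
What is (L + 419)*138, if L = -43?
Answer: 51888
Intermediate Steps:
(L + 419)*138 = (-43 + 419)*138 = 376*138 = 51888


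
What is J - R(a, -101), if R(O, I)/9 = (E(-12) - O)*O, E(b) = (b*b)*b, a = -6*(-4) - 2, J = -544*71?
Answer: 307876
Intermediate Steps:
J = -38624
a = 22 (a = 24 - 2 = 22)
E(b) = b³ (E(b) = b²*b = b³)
R(O, I) = 9*O*(-1728 - O) (R(O, I) = 9*(((-12)³ - O)*O) = 9*((-1728 - O)*O) = 9*(O*(-1728 - O)) = 9*O*(-1728 - O))
J - R(a, -101) = -38624 - (-9)*22*(1728 + 22) = -38624 - (-9)*22*1750 = -38624 - 1*(-346500) = -38624 + 346500 = 307876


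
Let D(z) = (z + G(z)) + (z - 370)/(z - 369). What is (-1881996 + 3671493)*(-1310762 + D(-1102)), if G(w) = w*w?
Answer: -256546205339436/1471 ≈ -1.7440e+11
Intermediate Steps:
G(w) = w**2
D(z) = z + z**2 + (-370 + z)/(-369 + z) (D(z) = (z + z**2) + (z - 370)/(z - 369) = (z + z**2) + (-370 + z)/(-369 + z) = z + z**2 + (-370 + z)/(-369 + z))
(-1881996 + 3671493)*(-1310762 + D(-1102)) = (-1881996 + 3671493)*(-1310762 + (-370 + (-1102)**3 - 368*(-1102) - 368*(-1102)**2)/(-369 - 1102)) = 1789497*(-1310762 + (-370 - 1338273208 + 405536 - 368*1214404)/(-1471)) = 1789497*(-1310762 - (-370 - 1338273208 + 405536 - 446900672)/1471) = 1789497*(-1310762 - 1/1471*(-1784768714)) = 1789497*(-1310762 + 1784768714/1471) = 1789497*(-143362188/1471) = -256546205339436/1471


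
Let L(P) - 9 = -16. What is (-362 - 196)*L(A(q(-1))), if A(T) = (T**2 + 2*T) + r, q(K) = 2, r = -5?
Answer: 3906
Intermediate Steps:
A(T) = -5 + T**2 + 2*T (A(T) = (T**2 + 2*T) - 5 = -5 + T**2 + 2*T)
L(P) = -7 (L(P) = 9 - 16 = -7)
(-362 - 196)*L(A(q(-1))) = (-362 - 196)*(-7) = -558*(-7) = 3906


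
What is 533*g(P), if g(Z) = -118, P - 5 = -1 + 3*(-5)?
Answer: -62894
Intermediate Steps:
P = -11 (P = 5 + (-1 + 3*(-5)) = 5 + (-1 - 15) = 5 - 16 = -11)
533*g(P) = 533*(-118) = -62894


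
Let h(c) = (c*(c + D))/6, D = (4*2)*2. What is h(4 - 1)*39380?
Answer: 374110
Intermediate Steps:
D = 16 (D = 8*2 = 16)
h(c) = c*(16 + c)/6 (h(c) = (c*(c + 16))/6 = (c*(16 + c))*(1/6) = c*(16 + c)/6)
h(4 - 1)*39380 = ((4 - 1)*(16 + (4 - 1))/6)*39380 = ((1/6)*3*(16 + 3))*39380 = ((1/6)*3*19)*39380 = (19/2)*39380 = 374110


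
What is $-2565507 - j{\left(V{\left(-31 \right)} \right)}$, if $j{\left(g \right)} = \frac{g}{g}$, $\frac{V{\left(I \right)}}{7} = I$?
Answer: $-2565508$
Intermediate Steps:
$V{\left(I \right)} = 7 I$
$j{\left(g \right)} = 1$
$-2565507 - j{\left(V{\left(-31 \right)} \right)} = -2565507 - 1 = -2565508$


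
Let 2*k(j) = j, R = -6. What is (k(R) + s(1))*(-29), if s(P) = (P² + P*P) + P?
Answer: 0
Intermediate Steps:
s(P) = P + 2*P² (s(P) = (P² + P²) + P = 2*P² + P = P + 2*P²)
k(j) = j/2
(k(R) + s(1))*(-29) = ((½)*(-6) + 1*(1 + 2*1))*(-29) = (-3 + 1*(1 + 2))*(-29) = (-3 + 1*3)*(-29) = (-3 + 3)*(-29) = 0*(-29) = 0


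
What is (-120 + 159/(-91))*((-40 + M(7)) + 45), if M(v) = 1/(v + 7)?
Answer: -786609/1274 ≈ -617.43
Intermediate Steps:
M(v) = 1/(7 + v)
(-120 + 159/(-91))*((-40 + M(7)) + 45) = (-120 + 159/(-91))*((-40 + 1/(7 + 7)) + 45) = (-120 + 159*(-1/91))*((-40 + 1/14) + 45) = (-120 - 159/91)*((-40 + 1/14) + 45) = -11079*(-559/14 + 45)/91 = -11079/91*71/14 = -786609/1274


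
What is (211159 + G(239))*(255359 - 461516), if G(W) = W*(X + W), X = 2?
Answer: -55406343006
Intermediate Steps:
G(W) = W*(2 + W)
(211159 + G(239))*(255359 - 461516) = (211159 + 239*(2 + 239))*(255359 - 461516) = (211159 + 239*241)*(-206157) = (211159 + 57599)*(-206157) = 268758*(-206157) = -55406343006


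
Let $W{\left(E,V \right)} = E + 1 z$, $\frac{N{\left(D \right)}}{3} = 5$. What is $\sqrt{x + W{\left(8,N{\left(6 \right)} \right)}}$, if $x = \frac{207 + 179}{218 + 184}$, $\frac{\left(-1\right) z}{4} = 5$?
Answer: $\frac{i \sqrt{446019}}{201} \approx 3.3226 i$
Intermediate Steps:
$z = -20$ ($z = \left(-4\right) 5 = -20$)
$N{\left(D \right)} = 15$ ($N{\left(D \right)} = 3 \cdot 5 = 15$)
$W{\left(E,V \right)} = -20 + E$ ($W{\left(E,V \right)} = E + 1 \left(-20\right) = E - 20 = -20 + E$)
$x = \frac{193}{201}$ ($x = \frac{386}{402} = 386 \cdot \frac{1}{402} = \frac{193}{201} \approx 0.9602$)
$\sqrt{x + W{\left(8,N{\left(6 \right)} \right)}} = \sqrt{\frac{193}{201} + \left(-20 + 8\right)} = \sqrt{\frac{193}{201} - 12} = \sqrt{- \frac{2219}{201}} = \frac{i \sqrt{446019}}{201}$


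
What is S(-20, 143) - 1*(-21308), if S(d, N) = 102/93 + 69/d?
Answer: 13209501/620 ≈ 21306.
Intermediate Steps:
S(d, N) = 34/31 + 69/d (S(d, N) = 102*(1/93) + 69/d = 34/31 + 69/d)
S(-20, 143) - 1*(-21308) = (34/31 + 69/(-20)) - 1*(-21308) = (34/31 + 69*(-1/20)) + 21308 = (34/31 - 69/20) + 21308 = -1459/620 + 21308 = 13209501/620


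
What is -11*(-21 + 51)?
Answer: -330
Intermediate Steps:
-11*(-21 + 51) = -11*30 = -330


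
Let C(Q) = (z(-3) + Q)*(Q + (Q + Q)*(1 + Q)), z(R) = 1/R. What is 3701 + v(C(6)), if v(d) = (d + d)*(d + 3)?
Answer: 526961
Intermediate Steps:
C(Q) = (-⅓ + Q)*(Q + 2*Q*(1 + Q)) (C(Q) = (1/(-3) + Q)*(Q + (Q + Q)*(1 + Q)) = (-⅓ + Q)*(Q + (2*Q)*(1 + Q)) = (-⅓ + Q)*(Q + 2*Q*(1 + Q)))
v(d) = 2*d*(3 + d) (v(d) = (2*d)*(3 + d) = 2*d*(3 + d))
3701 + v(C(6)) = 3701 + 2*((⅓)*6*(-3 + 6*6² + 7*6))*(3 + (⅓)*6*(-3 + 6*6² + 7*6)) = 3701 + 2*((⅓)*6*(-3 + 6*36 + 42))*(3 + (⅓)*6*(-3 + 6*36 + 42)) = 3701 + 2*((⅓)*6*(-3 + 216 + 42))*(3 + (⅓)*6*(-3 + 216 + 42)) = 3701 + 2*((⅓)*6*255)*(3 + (⅓)*6*255) = 3701 + 2*510*(3 + 510) = 3701 + 2*510*513 = 3701 + 523260 = 526961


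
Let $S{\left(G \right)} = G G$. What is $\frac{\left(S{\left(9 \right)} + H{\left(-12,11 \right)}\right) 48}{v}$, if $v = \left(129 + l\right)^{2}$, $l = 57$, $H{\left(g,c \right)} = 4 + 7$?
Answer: $\frac{368}{2883} \approx 0.12764$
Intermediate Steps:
$H{\left(g,c \right)} = 11$
$S{\left(G \right)} = G^{2}$
$v = 34596$ ($v = \left(129 + 57\right)^{2} = 186^{2} = 34596$)
$\frac{\left(S{\left(9 \right)} + H{\left(-12,11 \right)}\right) 48}{v} = \frac{\left(9^{2} + 11\right) 48}{34596} = \left(81 + 11\right) 48 \cdot \frac{1}{34596} = 92 \cdot 48 \cdot \frac{1}{34596} = 4416 \cdot \frac{1}{34596} = \frac{368}{2883}$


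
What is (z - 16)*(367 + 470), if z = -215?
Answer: -193347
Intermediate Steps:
(z - 16)*(367 + 470) = (-215 - 16)*(367 + 470) = -231*837 = -193347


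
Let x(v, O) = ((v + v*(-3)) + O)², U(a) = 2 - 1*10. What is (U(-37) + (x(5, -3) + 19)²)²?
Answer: 1248632896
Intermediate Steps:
U(a) = -8 (U(a) = 2 - 10 = -8)
x(v, O) = (O - 2*v)² (x(v, O) = ((v - 3*v) + O)² = (-2*v + O)² = (O - 2*v)²)
(U(-37) + (x(5, -3) + 19)²)² = (-8 + ((-3 - 2*5)² + 19)²)² = (-8 + ((-3 - 10)² + 19)²)² = (-8 + ((-13)² + 19)²)² = (-8 + (169 + 19)²)² = (-8 + 188²)² = (-8 + 35344)² = 35336² = 1248632896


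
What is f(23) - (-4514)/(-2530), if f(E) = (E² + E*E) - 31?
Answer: 1296898/1265 ≈ 1025.2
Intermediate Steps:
f(E) = -31 + 2*E² (f(E) = (E² + E²) - 31 = 2*E² - 31 = -31 + 2*E²)
f(23) - (-4514)/(-2530) = (-31 + 2*23²) - (-4514)/(-2530) = (-31 + 2*529) - (-4514)*(-1)/2530 = (-31 + 1058) - 1*2257/1265 = 1027 - 2257/1265 = 1296898/1265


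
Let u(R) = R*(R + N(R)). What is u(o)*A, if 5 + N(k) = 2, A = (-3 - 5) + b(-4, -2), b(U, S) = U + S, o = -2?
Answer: -140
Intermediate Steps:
b(U, S) = S + U
A = -14 (A = (-3 - 5) + (-2 - 4) = -8 - 6 = -14)
N(k) = -3 (N(k) = -5 + 2 = -3)
u(R) = R*(-3 + R) (u(R) = R*(R - 3) = R*(-3 + R))
u(o)*A = -2*(-3 - 2)*(-14) = -2*(-5)*(-14) = 10*(-14) = -140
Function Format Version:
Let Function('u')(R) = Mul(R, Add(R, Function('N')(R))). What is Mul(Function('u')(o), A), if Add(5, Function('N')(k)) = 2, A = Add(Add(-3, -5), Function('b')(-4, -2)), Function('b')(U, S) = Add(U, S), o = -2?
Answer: -140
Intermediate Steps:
Function('b')(U, S) = Add(S, U)
A = -14 (A = Add(Add(-3, -5), Add(-2, -4)) = Add(-8, -6) = -14)
Function('N')(k) = -3 (Function('N')(k) = Add(-5, 2) = -3)
Function('u')(R) = Mul(R, Add(-3, R)) (Function('u')(R) = Mul(R, Add(R, -3)) = Mul(R, Add(-3, R)))
Mul(Function('u')(o), A) = Mul(Mul(-2, Add(-3, -2)), -14) = Mul(Mul(-2, -5), -14) = Mul(10, -14) = -140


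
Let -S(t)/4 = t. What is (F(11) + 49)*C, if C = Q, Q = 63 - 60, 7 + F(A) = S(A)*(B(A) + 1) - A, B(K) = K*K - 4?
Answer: -15483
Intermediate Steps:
B(K) = -4 + K² (B(K) = K² - 4 = -4 + K²)
S(t) = -4*t
F(A) = -7 - A - 4*A*(-3 + A²) (F(A) = -7 + ((-4*A)*((-4 + A²) + 1) - A) = -7 + ((-4*A)*(-3 + A²) - A) = -7 + (-4*A*(-3 + A²) - A) = -7 + (-A - 4*A*(-3 + A²)) = -7 - A - 4*A*(-3 + A²))
Q = 3
C = 3
(F(11) + 49)*C = ((-7 - 4*11³ + 11*11) + 49)*3 = ((-7 - 4*1331 + 121) + 49)*3 = ((-7 - 5324 + 121) + 49)*3 = (-5210 + 49)*3 = -5161*3 = -15483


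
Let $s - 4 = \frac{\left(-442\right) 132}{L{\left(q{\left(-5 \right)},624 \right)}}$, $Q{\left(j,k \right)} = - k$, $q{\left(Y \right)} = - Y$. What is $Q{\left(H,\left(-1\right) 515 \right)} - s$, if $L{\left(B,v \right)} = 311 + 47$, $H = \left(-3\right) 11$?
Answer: $\frac{120641}{179} \approx 673.97$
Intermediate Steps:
$H = -33$
$L{\left(B,v \right)} = 358$
$s = - \frac{28456}{179}$ ($s = 4 + \frac{\left(-442\right) 132}{358} = 4 - \frac{29172}{179} = - \frac{28456}{179} \approx -158.97$)
$Q{\left(H,\left(-1\right) 515 \right)} - s = - \left(-1\right) 515 - - \frac{28456}{179} = \left(-1\right) \left(-515\right) + \frac{28456}{179} = 515 + \frac{28456}{179} = \frac{120641}{179}$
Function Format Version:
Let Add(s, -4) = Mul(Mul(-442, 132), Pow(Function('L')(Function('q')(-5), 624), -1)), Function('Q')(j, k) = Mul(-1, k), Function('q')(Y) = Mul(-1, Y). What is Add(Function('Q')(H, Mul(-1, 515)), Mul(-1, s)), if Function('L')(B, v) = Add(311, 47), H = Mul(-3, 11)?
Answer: Rational(120641, 179) ≈ 673.97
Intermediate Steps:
H = -33
Function('L')(B, v) = 358
s = Rational(-28456, 179) (s = Add(4, Mul(Mul(-442, 132), Pow(358, -1))) = Add(4, Mul(-58344, Rational(1, 358))) = Add(4, Rational(-29172, 179)) = Rational(-28456, 179) ≈ -158.97)
Add(Function('Q')(H, Mul(-1, 515)), Mul(-1, s)) = Add(Mul(-1, Mul(-1, 515)), Mul(-1, Rational(-28456, 179))) = Add(Mul(-1, -515), Rational(28456, 179)) = Add(515, Rational(28456, 179)) = Rational(120641, 179)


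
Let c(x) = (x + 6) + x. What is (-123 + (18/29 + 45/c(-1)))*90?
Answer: -580095/58 ≈ -10002.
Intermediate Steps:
c(x) = 6 + 2*x (c(x) = (6 + x) + x = 6 + 2*x)
(-123 + (18/29 + 45/c(-1)))*90 = (-123 + (18/29 + 45/(6 + 2*(-1))))*90 = (-123 + (18*(1/29) + 45/(6 - 2)))*90 = (-123 + (18/29 + 45/4))*90 = (-123 + 1377/116)*90 = -12891/116*90 = -580095/58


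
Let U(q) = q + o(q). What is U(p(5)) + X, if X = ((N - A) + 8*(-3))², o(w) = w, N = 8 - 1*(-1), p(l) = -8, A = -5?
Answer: 84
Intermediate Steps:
N = 9 (N = 8 + 1 = 9)
U(q) = 2*q (U(q) = q + q = 2*q)
X = 100 (X = ((9 - 1*(-5)) + 8*(-3))² = ((9 + 5) - 24)² = (14 - 24)² = (-10)² = 100)
U(p(5)) + X = 2*(-8) + 100 = -16 + 100 = 84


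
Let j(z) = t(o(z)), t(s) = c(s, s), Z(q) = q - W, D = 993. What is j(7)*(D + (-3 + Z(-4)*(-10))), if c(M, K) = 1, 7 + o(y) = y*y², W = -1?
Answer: 1020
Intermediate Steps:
Z(q) = 1 + q (Z(q) = q - 1*(-1) = q + 1 = 1 + q)
o(y) = -7 + y³ (o(y) = -7 + y*y² = -7 + y³)
t(s) = 1
j(z) = 1
j(7)*(D + (-3 + Z(-4)*(-10))) = 1*(993 + (-3 + (1 - 4)*(-10))) = 1*(993 + (-3 - 3*(-10))) = 1*(993 + (-3 + 30)) = 1*(993 + 27) = 1*1020 = 1020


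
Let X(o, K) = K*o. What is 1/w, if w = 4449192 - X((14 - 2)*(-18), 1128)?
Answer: 1/4692840 ≈ 2.1309e-7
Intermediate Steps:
w = 4692840 (w = 4449192 - 1128*(14 - 2)*(-18) = 4449192 - 1128*12*(-18) = 4449192 - 1128*(-216) = 4449192 - 1*(-243648) = 4449192 + 243648 = 4692840)
1/w = 1/4692840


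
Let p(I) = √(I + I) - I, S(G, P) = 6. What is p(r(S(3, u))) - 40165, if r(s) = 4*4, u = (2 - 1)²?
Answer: -40181 + 4*√2 ≈ -40175.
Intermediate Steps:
u = 1 (u = 1² = 1)
r(s) = 16
p(I) = -I + √2*√I (p(I) = √(2*I) - I = √2*√I - I = -I + √2*√I)
p(r(S(3, u))) - 40165 = (-1*16 + √2*√16) - 40165 = (-16 + √2*4) - 40165 = (-16 + 4*√2) - 40165 = -40181 + 4*√2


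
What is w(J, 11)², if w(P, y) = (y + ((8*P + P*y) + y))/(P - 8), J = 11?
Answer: 5929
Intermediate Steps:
w(P, y) = (2*y + 8*P + P*y)/(-8 + P) (w(P, y) = (y + (y + 8*P + P*y))/(-8 + P) = (2*y + 8*P + P*y)/(-8 + P))
w(J, 11)² = ((2*11 + 8*11 + 11*11)/(-8 + 11))² = ((22 + 88 + 121)/3)² = ((⅓)*231)² = 77² = 5929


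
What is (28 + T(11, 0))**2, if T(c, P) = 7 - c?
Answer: 576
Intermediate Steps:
(28 + T(11, 0))**2 = (28 + (7 - 1*11))**2 = (28 + (7 - 11))**2 = (28 - 4)**2 = 24**2 = 576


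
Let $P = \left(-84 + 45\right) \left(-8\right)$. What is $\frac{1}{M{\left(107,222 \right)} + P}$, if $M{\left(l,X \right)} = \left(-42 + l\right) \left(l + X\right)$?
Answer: $\frac{1}{21697} \approx 4.6089 \cdot 10^{-5}$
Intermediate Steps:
$M{\left(l,X \right)} = \left(-42 + l\right) \left(X + l\right)$
$P = 312$ ($P = \left(-39\right) \left(-8\right) = 312$)
$\frac{1}{M{\left(107,222 \right)} + P} = \frac{1}{\left(107^{2} - 9324 - 4494 + 222 \cdot 107\right) + 312} = \frac{1}{\left(11449 - 9324 - 4494 + 23754\right) + 312} = \frac{1}{21385 + 312} = \frac{1}{21697}$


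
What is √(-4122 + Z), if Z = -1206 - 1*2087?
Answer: I*√7415 ≈ 86.11*I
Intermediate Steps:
Z = -3293 (Z = -1206 - 2087 = -3293)
√(-4122 + Z) = √(-4122 - 3293) = √(-7415) = I*√7415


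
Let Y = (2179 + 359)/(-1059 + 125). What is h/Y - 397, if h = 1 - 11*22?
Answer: -391246/1269 ≈ -308.31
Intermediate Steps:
Y = -1269/467 (Y = 2538/(-934) = 2538*(-1/934) = -1269/467 ≈ -2.7173)
h = -241 (h = 1 - 242 = -241)
h/Y - 397 = -241/(-1269/467) - 397 = -241*(-467/1269) - 397 = 112547/1269 - 397 = -391246/1269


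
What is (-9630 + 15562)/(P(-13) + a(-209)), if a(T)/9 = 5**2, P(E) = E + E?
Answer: 5932/199 ≈ 29.809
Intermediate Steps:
P(E) = 2*E
a(T) = 225 (a(T) = 9*5**2 = 9*25 = 225)
(-9630 + 15562)/(P(-13) + a(-209)) = (-9630 + 15562)/(2*(-13) + 225) = 5932/(-26 + 225) = 5932/199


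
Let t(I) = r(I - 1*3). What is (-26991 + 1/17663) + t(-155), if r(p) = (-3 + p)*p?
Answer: -27430638/17663 ≈ -1553.0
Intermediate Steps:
r(p) = p*(-3 + p)
t(I) = (-6 + I)*(-3 + I) (t(I) = (I - 1*3)*(-3 + (I - 1*3)) = (I - 3)*(-3 + (I - 3)) = (-3 + I)*(-3 + (-3 + I)) = (-3 + I)*(-6 + I) = (-6 + I)*(-3 + I))
(-26991 + 1/17663) + t(-155) = (-26991 + 1/17663) + (-6 - 155)*(-3 - 155) = (-26991 + 1/17663) - 161*(-158) = -476742032/17663 + 25438 = -27430638/17663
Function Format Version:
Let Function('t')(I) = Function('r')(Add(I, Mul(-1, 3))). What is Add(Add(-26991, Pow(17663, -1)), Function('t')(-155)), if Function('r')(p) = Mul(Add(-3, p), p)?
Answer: Rational(-27430638, 17663) ≈ -1553.0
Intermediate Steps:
Function('r')(p) = Mul(p, Add(-3, p))
Function('t')(I) = Mul(Add(-6, I), Add(-3, I)) (Function('t')(I) = Mul(Add(I, Mul(-1, 3)), Add(-3, Add(I, Mul(-1, 3)))) = Mul(Add(I, -3), Add(-3, Add(I, -3))) = Mul(Add(-3, I), Add(-3, Add(-3, I))) = Mul(Add(-3, I), Add(-6, I)) = Mul(Add(-6, I), Add(-3, I)))
Add(Add(-26991, Pow(17663, -1)), Function('t')(-155)) = Add(Add(-26991, Pow(17663, -1)), Mul(Add(-6, -155), Add(-3, -155))) = Add(Add(-26991, Rational(1, 17663)), Mul(-161, -158)) = Add(Rational(-476742032, 17663), 25438) = Rational(-27430638, 17663)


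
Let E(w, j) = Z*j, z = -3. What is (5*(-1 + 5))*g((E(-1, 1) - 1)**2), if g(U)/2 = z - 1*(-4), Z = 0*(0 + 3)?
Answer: 40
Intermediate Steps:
Z = 0 (Z = 0*3 = 0)
E(w, j) = 0 (E(w, j) = 0*j = 0)
g(U) = 2 (g(U) = 2*(-3 - 1*(-4)) = 2*(-3 + 4) = 2*1 = 2)
(5*(-1 + 5))*g((E(-1, 1) - 1)**2) = (5*(-1 + 5))*2 = (5*4)*2 = 20*2 = 40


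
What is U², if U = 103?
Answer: 10609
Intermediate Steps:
U² = 103² = 10609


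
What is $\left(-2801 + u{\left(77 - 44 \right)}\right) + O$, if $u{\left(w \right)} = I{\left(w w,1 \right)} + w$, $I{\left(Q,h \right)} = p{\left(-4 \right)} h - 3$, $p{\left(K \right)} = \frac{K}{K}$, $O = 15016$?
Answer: $12246$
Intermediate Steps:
$p{\left(K \right)} = 1$
$I{\left(Q,h \right)} = -3 + h$ ($I{\left(Q,h \right)} = 1 h - 3 = h - 3 = -3 + h$)
$u{\left(w \right)} = -2 + w$ ($u{\left(w \right)} = \left(-3 + 1\right) + w = -2 + w$)
$\left(-2801 + u{\left(77 - 44 \right)}\right) + O = \left(-2801 + \left(-2 + \left(77 - 44\right)\right)\right) + 15016 = \left(-2801 + \left(-2 + 33\right)\right) + 15016 = \left(-2801 + 31\right) + 15016 = -2770 + 15016 = 12246$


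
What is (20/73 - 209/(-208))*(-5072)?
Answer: -6155189/949 ≈ -6486.0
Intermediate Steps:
(20/73 - 209/(-208))*(-5072) = (20*(1/73) - 209*(-1/208))*(-5072) = (20/73 + 209/208)*(-5072) = (19417/15184)*(-5072) = -6155189/949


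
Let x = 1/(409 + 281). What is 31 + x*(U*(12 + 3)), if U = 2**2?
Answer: 715/23 ≈ 31.087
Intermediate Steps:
U = 4
x = 1/690 ≈ 0.0014493
31 + x*(U*(12 + 3)) = 31 + (4*(12 + 3))/690 = 31 + (4*15)/690 = 31 + (1/690)*60 = 31 + 2/23 = 715/23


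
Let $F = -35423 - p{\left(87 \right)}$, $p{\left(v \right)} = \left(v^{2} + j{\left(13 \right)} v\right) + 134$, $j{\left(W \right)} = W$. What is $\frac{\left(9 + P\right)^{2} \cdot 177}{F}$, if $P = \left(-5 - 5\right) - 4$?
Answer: $- \frac{4425}{44257} \approx -0.099984$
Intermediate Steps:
$P = -14$ ($P = -10 - 4 = -14$)
$p{\left(v \right)} = 134 + v^{2} + 13 v$ ($p{\left(v \right)} = \left(v^{2} + 13 v\right) + 134 = 134 + v^{2} + 13 v$)
$F = -44257$ ($F = -35423 - \left(134 + 87^{2} + 13 \cdot 87\right) = -35423 - \left(134 + 7569 + 1131\right) = -35423 - 8834 = -44257$)
$\frac{\left(9 + P\right)^{2} \cdot 177}{F} = \frac{\left(9 - 14\right)^{2} \cdot 177}{-44257} = \left(-5\right)^{2} \cdot 177 \left(- \frac{1}{44257}\right) = 25 \cdot 177 \left(- \frac{1}{44257}\right) = 4425 \left(- \frac{1}{44257}\right) = - \frac{4425}{44257}$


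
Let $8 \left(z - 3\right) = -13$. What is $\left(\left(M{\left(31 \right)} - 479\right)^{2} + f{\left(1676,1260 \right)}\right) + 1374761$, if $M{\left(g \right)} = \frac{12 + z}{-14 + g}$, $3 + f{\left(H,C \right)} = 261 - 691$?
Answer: $\frac{29649382057}{18496} \approx 1.603 \cdot 10^{6}$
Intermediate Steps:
$f{\left(H,C \right)} = -433$ ($f{\left(H,C \right)} = -3 + \left(261 - 691\right) = -3 - 430 = -433$)
$z = \frac{11}{8}$ ($z = 3 + \frac{1}{8} \left(-13\right) = 3 - \frac{13}{8} = \frac{11}{8} \approx 1.375$)
$M{\left(g \right)} = \frac{107}{8 \left(-14 + g\right)}$ ($M{\left(g \right)} = \frac{12 + \frac{11}{8}}{-14 + g} = \frac{107}{8 \left(-14 + g\right)}$)
$\left(\left(M{\left(31 \right)} - 479\right)^{2} + f{\left(1676,1260 \right)}\right) + 1374761 = \left(\left(\frac{107}{8 \left(-14 + 31\right)} - 479\right)^{2} - 433\right) + 1374761 = \left(\left(\frac{107}{8 \cdot 17} - 479\right)^{2} - 433\right) + 1374761 = \left(\left(\frac{107}{8} \cdot \frac{1}{17} - 479\right)^{2} - 433\right) + 1374761 = \left(\left(\frac{107}{136} - 479\right)^{2} - 433\right) + 1374761 = \left(\left(- \frac{65037}{136}\right)^{2} - 433\right) + 1374761 = \left(\frac{4229811369}{18496} - 433\right) + 1374761 = \frac{4221802601}{18496} + 1374761 = \frac{29649382057}{18496}$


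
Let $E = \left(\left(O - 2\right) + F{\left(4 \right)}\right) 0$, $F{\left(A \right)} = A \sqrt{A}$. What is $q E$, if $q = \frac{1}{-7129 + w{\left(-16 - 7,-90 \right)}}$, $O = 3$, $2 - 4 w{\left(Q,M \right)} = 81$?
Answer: $0$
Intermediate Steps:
$w{\left(Q,M \right)} = - \frac{79}{4}$ ($w{\left(Q,M \right)} = \frac{1}{2} - \frac{81}{4} = - \frac{79}{4}$)
$F{\left(A \right)} = A^{\frac{3}{2}}$
$q = - \frac{4}{28595}$ ($q = \frac{1}{-7129 - \frac{79}{4}} = \frac{1}{- \frac{28595}{4}} = - \frac{4}{28595} \approx -0.00013988$)
$E = 0$ ($E = \left(\left(3 - 2\right) + 4^{\frac{3}{2}}\right) 0 = \left(1 + 8\right) 0 = 9 \cdot 0 = 0$)
$q E = \left(- \frac{4}{28595}\right) 0 = 0$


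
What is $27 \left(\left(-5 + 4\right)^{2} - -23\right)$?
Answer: $648$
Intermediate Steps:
$27 \left(\left(-5 + 4\right)^{2} - -23\right) = 27 \left(\left(-1\right)^{2} + \left(-52 + 75\right)\right) = 27 \left(1 + 23\right) = 27 \cdot 24 = 648$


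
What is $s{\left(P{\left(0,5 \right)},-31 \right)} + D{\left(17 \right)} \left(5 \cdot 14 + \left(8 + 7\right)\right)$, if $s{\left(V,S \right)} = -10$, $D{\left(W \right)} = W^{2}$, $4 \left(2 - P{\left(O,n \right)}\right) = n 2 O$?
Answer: $24555$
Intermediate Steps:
$P{\left(O,n \right)} = 2 - \frac{O n}{2}$ ($P{\left(O,n \right)} = 2 - \frac{n 2 O}{4} = 2 - \frac{2 n O}{4} = 2 - \frac{2 O n}{4} = 2 - \frac{O n}{2}$)
$s{\left(P{\left(0,5 \right)},-31 \right)} + D{\left(17 \right)} \left(5 \cdot 14 + \left(8 + 7\right)\right) = -10 + 17^{2} \left(5 \cdot 14 + \left(8 + 7\right)\right) = -10 + 289 \left(70 + 15\right) = -10 + 289 \cdot 85 = -10 + 24565 = 24555$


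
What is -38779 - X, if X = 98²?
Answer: -48383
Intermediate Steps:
X = 9604
-38779 - X = -38779 - 1*9604 = -38779 - 9604 = -48383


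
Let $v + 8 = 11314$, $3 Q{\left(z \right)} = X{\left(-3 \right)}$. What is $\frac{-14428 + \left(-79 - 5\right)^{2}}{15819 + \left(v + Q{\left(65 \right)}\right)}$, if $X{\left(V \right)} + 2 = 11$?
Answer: $- \frac{1843}{6782} \approx -0.27175$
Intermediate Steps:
$X{\left(V \right)} = 9$ ($X{\left(V \right)} = -2 + 11 = 9$)
$Q{\left(z \right)} = 3$ ($Q{\left(z \right)} = \frac{1}{3} \cdot 9 = 3$)
$v = 11306$ ($v = -8 + 11314 = 11306$)
$\frac{-14428 + \left(-79 - 5\right)^{2}}{15819 + \left(v + Q{\left(65 \right)}\right)} = \frac{-14428 + \left(-79 - 5\right)^{2}}{15819 + \left(11306 + 3\right)} = \frac{-14428 + \left(-84\right)^{2}}{15819 + 11309} = \frac{-14428 + 7056}{27128} = \left(-7372\right) \frac{1}{27128} = - \frac{1843}{6782}$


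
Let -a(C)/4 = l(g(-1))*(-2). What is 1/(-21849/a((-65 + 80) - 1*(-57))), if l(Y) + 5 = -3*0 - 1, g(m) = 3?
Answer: 16/7283 ≈ 0.0021969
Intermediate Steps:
l(Y) = -6 (l(Y) = -5 + (-3*0 - 1) = -5 + (0 - 1) = -5 - 1 = -6)
a(C) = -48 (a(C) = -(-24)*(-2) = -4*12 = -48)
1/(-21849/a((-65 + 80) - 1*(-57))) = 1/(-21849/(-48)) = 1/(-21849*(-1/48)) = 1/(7283/16) = 16/7283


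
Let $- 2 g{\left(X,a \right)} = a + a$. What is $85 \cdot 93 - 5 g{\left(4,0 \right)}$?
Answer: $7905$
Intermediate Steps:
$g{\left(X,a \right)} = - a$ ($g{\left(X,a \right)} = - \frac{a + a}{2} = - \frac{2 a}{2} = - a$)
$85 \cdot 93 - 5 g{\left(4,0 \right)} = 85 \cdot 93 - 5 \left(\left(-1\right) 0\right) = 7905 - 0 = 7905 + 0 = 7905$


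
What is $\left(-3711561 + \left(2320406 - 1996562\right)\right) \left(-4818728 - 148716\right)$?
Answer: $16828294485348$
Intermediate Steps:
$\left(-3711561 + \left(2320406 - 1996562\right)\right) \left(-4818728 - 148716\right) = \left(-3711561 + 323844\right) \left(-4967444\right) = \left(-3387717\right) \left(-4967444\right) = 16828294485348$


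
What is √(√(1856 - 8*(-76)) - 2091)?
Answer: √(-2091 + 4*√154) ≈ 45.181*I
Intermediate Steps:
√(√(1856 - 8*(-76)) - 2091) = √(√(1856 + 608) - 2091) = √(√2464 - 2091) = √(4*√154 - 2091) = √(-2091 + 4*√154)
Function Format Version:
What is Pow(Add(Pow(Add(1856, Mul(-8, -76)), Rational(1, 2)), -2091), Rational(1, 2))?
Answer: Pow(Add(-2091, Mul(4, Pow(154, Rational(1, 2)))), Rational(1, 2)) ≈ Mul(45.181, I)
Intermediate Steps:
Pow(Add(Pow(Add(1856, Mul(-8, -76)), Rational(1, 2)), -2091), Rational(1, 2)) = Pow(Add(Pow(Add(1856, 608), Rational(1, 2)), -2091), Rational(1, 2)) = Pow(Add(Pow(2464, Rational(1, 2)), -2091), Rational(1, 2)) = Pow(Add(Mul(4, Pow(154, Rational(1, 2))), -2091), Rational(1, 2)) = Pow(Add(-2091, Mul(4, Pow(154, Rational(1, 2)))), Rational(1, 2))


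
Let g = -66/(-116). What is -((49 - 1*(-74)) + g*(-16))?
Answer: -3303/29 ≈ -113.90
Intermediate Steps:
g = 33/58 (g = -66*(-1/116) = 33/58 ≈ 0.56897)
-((49 - 1*(-74)) + g*(-16)) = -((49 - 1*(-74)) + (33/58)*(-16)) = -((49 + 74) - 264/29) = -(123 - 264/29) = -1*3303/29 = -3303/29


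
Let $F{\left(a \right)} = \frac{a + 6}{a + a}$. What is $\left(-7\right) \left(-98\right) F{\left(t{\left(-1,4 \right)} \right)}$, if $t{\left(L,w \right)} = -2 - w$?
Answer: $0$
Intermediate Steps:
$F{\left(a \right)} = \frac{6 + a}{2 a}$
$\left(-7\right) \left(-98\right) F{\left(t{\left(-1,4 \right)} \right)} = \left(-7\right) \left(-98\right) \frac{6 - 6}{2 \left(-2 - 4\right)} = 686 \frac{6 - 6}{2 \left(-2 - 4\right)} = 686 \frac{6 - 6}{2 \left(-6\right)} = 686 \cdot \frac{1}{2} \left(- \frac{1}{6}\right) 0 = 686 \cdot 0 = 0$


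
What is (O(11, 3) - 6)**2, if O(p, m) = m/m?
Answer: 25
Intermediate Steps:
O(p, m) = 1
(O(11, 3) - 6)**2 = (1 - 6)**2 = (-5)**2 = 25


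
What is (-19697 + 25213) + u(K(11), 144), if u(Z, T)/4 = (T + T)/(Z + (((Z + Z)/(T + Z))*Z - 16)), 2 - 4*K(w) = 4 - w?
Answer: 19320892/3557 ≈ 5431.8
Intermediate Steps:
K(w) = -1/2 + w/4 (K(w) = 1/2 - (4 - w)/4 = 1/2 + (-1 + w/4) = -1/2 + w/4)
u(Z, T) = 8*T/(-16 + Z + 2*Z**2/(T + Z)) (u(Z, T) = 4*((T + T)/(Z + (((Z + Z)/(T + Z))*Z - 16))) = 4*((2*T)/(Z + (((2*Z)/(T + Z))*Z - 16))) = 4*((2*T)/(Z + ((2*Z/(T + Z))*Z - 16))) = 4*((2*T)/(Z + (2*Z**2/(T + Z) - 16))) = 4*((2*T)/(Z + (-16 + 2*Z**2/(T + Z)))) = 4*((2*T)/(-16 + Z + 2*Z**2/(T + Z))) = 4*(2*T/(-16 + Z + 2*Z**2/(T + Z))) = 8*T/(-16 + Z + 2*Z**2/(T + Z)))
(-19697 + 25213) + u(K(11), 144) = (-19697 + 25213) + 8*144*(144 + (-1/2 + (1/4)*11))/(-16*144 - 16*(-1/2 + (1/4)*11) + 3*(-1/2 + (1/4)*11)**2 + 144*(-1/2 + (1/4)*11)) = 5516 + 8*144*(144 + (-1/2 + 11/4))/(-2304 - 16*(-1/2 + 11/4) + 3*(-1/2 + 11/4)**2 + 144*(-1/2 + 11/4)) = 5516 + 8*144*(144 + 9/4)/(-2304 - 16*9/4 + 3*(9/4)**2 + 144*(9/4)) = 5516 + 8*144*(585/4)/(-2304 - 36 + 3*(81/16) + 324) = 5516 + 8*144*(585/4)/(-2304 - 36 + 243/16 + 324) = 5516 + 8*144*(585/4)/(-32013/16) = 5516 + 8*144*(-16/32013)*(585/4) = 5516 - 299520/3557 = 19320892/3557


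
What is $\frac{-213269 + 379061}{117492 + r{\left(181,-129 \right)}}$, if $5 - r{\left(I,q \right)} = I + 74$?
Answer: $\frac{82896}{58621} \approx 1.4141$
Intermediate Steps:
$r{\left(I,q \right)} = -69 - I$ ($r{\left(I,q \right)} = 5 - \left(I + 74\right) = 5 - \left(74 + I\right) = -69 - I$)
$\frac{-213269 + 379061}{117492 + r{\left(181,-129 \right)}} = \frac{-213269 + 379061}{117492 - 250} = \frac{165792}{117492 - 250} = \frac{165792}{117242} = 165792 \cdot \frac{1}{117242} = \frac{82896}{58621}$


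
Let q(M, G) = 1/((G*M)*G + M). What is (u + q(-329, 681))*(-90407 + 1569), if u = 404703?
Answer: -2742813378238129367/76288849 ≈ -3.5953e+10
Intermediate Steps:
q(M, G) = 1/(M + M*G²) (q(M, G) = 1/(M*G² + M) = 1/(M + M*G²))
(u + q(-329, 681))*(-90407 + 1569) = (404703 + 1/((-329)*(1 + 681²)))*(-90407 + 1569) = (404703 - 1/(329*(1 + 463761)))*(-88838) = (404703 - 1/329/463762)*(-88838) = (404703 - 1/329*1/463762)*(-88838) = (404703 - 1/152577698)*(-88838) = (61748652113693/152577698)*(-88838) = -2742813378238129367/76288849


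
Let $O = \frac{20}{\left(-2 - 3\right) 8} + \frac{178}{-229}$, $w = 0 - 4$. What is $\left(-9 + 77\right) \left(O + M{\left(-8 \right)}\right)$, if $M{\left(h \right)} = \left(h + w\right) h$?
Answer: $\frac{1475022}{229} \approx 6441.1$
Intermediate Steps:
$w = -4$
$O = - \frac{585}{458}$ ($O = \frac{20}{\left(-5\right) 8} + 178 \left(- \frac{1}{229}\right) = \frac{20}{-40} - \frac{178}{229} = 20 \left(- \frac{1}{40}\right) - \frac{178}{229} = - \frac{1}{2} - \frac{178}{229} = - \frac{585}{458} \approx -1.2773$)
$M{\left(h \right)} = h \left(-4 + h\right)$ ($M{\left(h \right)} = \left(h - 4\right) h = \left(-4 + h\right) h = h \left(-4 + h\right)$)
$\left(-9 + 77\right) \left(O + M{\left(-8 \right)}\right) = \left(-9 + 77\right) \left(- \frac{585}{458} - 8 \left(-4 - 8\right)\right) = 68 \left(- \frac{585}{458} - -96\right) = 68 \left(- \frac{585}{458} + 96\right) = 68 \cdot \frac{43383}{458} = \frac{1475022}{229}$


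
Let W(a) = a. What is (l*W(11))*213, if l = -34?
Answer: -79662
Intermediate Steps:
(l*W(11))*213 = -34*11*213 = -374*213 = -79662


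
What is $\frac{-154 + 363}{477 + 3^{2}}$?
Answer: $\frac{209}{486} \approx 0.43004$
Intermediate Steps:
$\frac{-154 + 363}{477 + 3^{2}} = \frac{209}{477 + 9} = \frac{209}{486}$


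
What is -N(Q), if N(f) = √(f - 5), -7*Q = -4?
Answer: -I*√217/7 ≈ -2.1044*I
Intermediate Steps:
Q = 4/7 (Q = -⅐*(-4) = 4/7 ≈ 0.57143)
N(f) = √(-5 + f)
-N(Q) = -√(-5 + 4/7) = -√(-31/7) = -I*√217/7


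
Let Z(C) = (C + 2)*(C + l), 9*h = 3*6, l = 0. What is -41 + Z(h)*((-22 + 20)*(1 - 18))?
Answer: 231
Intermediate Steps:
h = 2 (h = (3*6)/9 = (1/9)*18 = 2)
Z(C) = C*(2 + C) (Z(C) = (C + 2)*(C + 0) = (2 + C)*C = C*(2 + C))
-41 + Z(h)*((-22 + 20)*(1 - 18)) = -41 + (2*(2 + 2))*((-22 + 20)*(1 - 18)) = -41 + (2*4)*(-2*(-17)) = -41 + 8*34 = -41 + 272 = 231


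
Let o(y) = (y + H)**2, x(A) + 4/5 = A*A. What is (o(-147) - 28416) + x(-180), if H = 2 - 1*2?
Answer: 127961/5 ≈ 25592.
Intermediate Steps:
H = 0 (H = 2 - 2 = 0)
x(A) = -4/5 + A**2 (x(A) = -4/5 + A*A = -4/5 + A**2)
o(y) = y**2 (o(y) = (y + 0)**2 = y**2)
(o(-147) - 28416) + x(-180) = ((-147)**2 - 28416) + (-4/5 + (-180)**2) = (21609 - 28416) + (-4/5 + 32400) = -6807 + 161996/5 = 127961/5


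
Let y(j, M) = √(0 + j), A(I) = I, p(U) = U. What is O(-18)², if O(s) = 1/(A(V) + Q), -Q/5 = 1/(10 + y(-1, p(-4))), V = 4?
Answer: 125291/1540081 - 3540*I/1540081 ≈ 0.081354 - 0.0022986*I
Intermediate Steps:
y(j, M) = √j
Q = -5*(10 - I)/101 (Q = -5/(10 + √(-1)) = -5*(10 - I)/101 ≈ -0.49505 + 0.049505*I)
O(s) = 101*(354/101 - 5*I/101)/1241 (O(s) = 1/(4 + (-50/101 + 5*I/101)) = 1/(354/101 + 5*I/101) = 101*(354/101 - 5*I/101)/1241)
O(-18)² = (354/1241 - 5*I/1241)²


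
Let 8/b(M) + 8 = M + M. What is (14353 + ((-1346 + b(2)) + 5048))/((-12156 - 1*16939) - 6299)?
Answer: -18053/35394 ≈ -0.51006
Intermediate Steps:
b(M) = 8/(-8 + 2*M) (b(M) = 8/(-8 + (M + M)) = 8/(-8 + 2*M))
(14353 + ((-1346 + b(2)) + 5048))/((-12156 - 1*16939) - 6299) = (14353 + ((-1346 + 4/(-4 + 2)) + 5048))/((-12156 - 1*16939) - 6299) = (14353 + ((-1346 + 4/(-2)) + 5048))/((-12156 - 16939) - 6299) = (14353 + ((-1346 + 4*(-½)) + 5048))/(-29095 - 6299) = (14353 + ((-1346 - 2) + 5048))/(-35394) = (14353 + (-1348 + 5048))*(-1/35394) = (14353 + 3700)*(-1/35394) = 18053*(-1/35394) = -18053/35394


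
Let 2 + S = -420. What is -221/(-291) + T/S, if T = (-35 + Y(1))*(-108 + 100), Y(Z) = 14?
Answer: 22187/61401 ≈ 0.36135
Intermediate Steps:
S = -422 (S = -2 - 420 = -422)
T = 168 (T = (-35 + 14)*(-108 + 100) = -21*(-8) = 168)
-221/(-291) + T/S = -221/(-291) + 168/(-422) = -221*(-1/291) + 168*(-1/422) = 221/291 - 84/211 = 22187/61401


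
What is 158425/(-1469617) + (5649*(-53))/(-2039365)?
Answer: 116912520824/2997085473205 ≈ 0.039009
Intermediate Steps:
158425/(-1469617) + (5649*(-53))/(-2039365) = 158425*(-1/1469617) - 299397*(-1/2039365) = -158425/1469617 + 299397/2039365 = 116912520824/2997085473205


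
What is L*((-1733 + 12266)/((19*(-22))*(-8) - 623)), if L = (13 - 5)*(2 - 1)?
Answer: 28088/907 ≈ 30.968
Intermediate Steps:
L = 8 (L = 8*1 = 8)
L*((-1733 + 12266)/((19*(-22))*(-8) - 623)) = 8*((-1733 + 12266)/((19*(-22))*(-8) - 623)) = 8*(10533/(-418*(-8) - 623)) = 8*(10533/(3344 - 623)) = 8*(10533/2721) = 8*(10533*(1/2721)) = 8*(3511/907) = 28088/907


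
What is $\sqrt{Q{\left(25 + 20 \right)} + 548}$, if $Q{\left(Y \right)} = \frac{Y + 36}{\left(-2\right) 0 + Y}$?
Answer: $\frac{\sqrt{13745}}{5} \approx 23.448$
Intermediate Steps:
$Q{\left(Y \right)} = \frac{36 + Y}{Y}$ ($Q{\left(Y \right)} = \frac{36 + Y}{0 + Y} = \frac{36 + Y}{Y}$)
$\sqrt{Q{\left(25 + 20 \right)} + 548} = \sqrt{\frac{36 + \left(25 + 20\right)}{25 + 20} + 548} = \sqrt{\frac{36 + 45}{45} + 548} = \sqrt{\frac{1}{45} \cdot 81 + 548} = \sqrt{\frac{9}{5} + 548} = \sqrt{\frac{2749}{5}} = \frac{\sqrt{13745}}{5}$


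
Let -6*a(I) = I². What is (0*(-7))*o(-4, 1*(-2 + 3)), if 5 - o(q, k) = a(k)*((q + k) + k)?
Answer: 0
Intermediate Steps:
a(I) = -I²/6
o(q, k) = 5 + k²*(q + 2*k)/6 (o(q, k) = 5 - (-k²/6)*((q + k) + k) = 5 - (-k²/6)*((k + q) + k) = 5 - (-k²/6)*(q + 2*k) = 5 - (-1)*k²*(q + 2*k)/6 = 5 + k²*(q + 2*k)/6)
(0*(-7))*o(-4, 1*(-2 + 3)) = (0*(-7))*(5 + (1*(-2 + 3))³/3 + (⅙)*(-4)*(1*(-2 + 3))²) = 0*(5 + (1*1)³/3 + (⅙)*(-4)*(1*1)²) = 0*(5 + (⅓)*1³ + (⅙)*(-4)*1²) = 0*(5 + (⅓)*1 + (⅙)*(-4)*1) = 0*(5 + ⅓ - ⅔) = 0*(14/3) = 0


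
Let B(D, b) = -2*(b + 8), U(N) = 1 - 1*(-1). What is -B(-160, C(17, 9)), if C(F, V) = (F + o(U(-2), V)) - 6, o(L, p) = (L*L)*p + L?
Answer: 114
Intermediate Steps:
U(N) = 2 (U(N) = 1 + 1 = 2)
o(L, p) = L + p*L**2 (o(L, p) = L**2*p + L = p*L**2 + L = L + p*L**2)
C(F, V) = -4 + F + 4*V (C(F, V) = (F + 2*(1 + 2*V)) - 6 = (F + (2 + 4*V)) - 6 = (2 + F + 4*V) - 6 = -4 + F + 4*V)
B(D, b) = -16 - 2*b (B(D, b) = -2*(8 + b) = -16 - 2*b)
-B(-160, C(17, 9)) = -(-16 - 2*(-4 + 17 + 4*9)) = -(-16 - 2*(-4 + 17 + 36)) = -(-16 - 2*49) = -(-16 - 98) = -1*(-114) = 114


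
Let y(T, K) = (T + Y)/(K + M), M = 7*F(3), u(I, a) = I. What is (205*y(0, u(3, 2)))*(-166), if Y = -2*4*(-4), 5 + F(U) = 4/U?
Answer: 816720/17 ≈ 48042.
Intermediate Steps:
F(U) = -5 + 4/U
Y = 32 (Y = -8*(-4) = 32)
M = -77/3 (M = 7*(-5 + 4/3) = 7*(-11/3) = -77/3 ≈ -25.667)
y(T, K) = (32 + T)/(-77/3 + K) (y(T, K) = (T + 32)/(K - 77/3) = (32 + T)/(-77/3 + K))
(205*y(0, u(3, 2)))*(-166) = (205*(3*(32 + 0)/(-77 + 3*3)))*(-166) = (205*(3*32/(-77 + 9)))*(-166) = (205*(3*32/(-68)))*(-166) = (205*(3*(-1/68)*32))*(-166) = (205*(-24/17))*(-166) = -4920/17*(-166) = 816720/17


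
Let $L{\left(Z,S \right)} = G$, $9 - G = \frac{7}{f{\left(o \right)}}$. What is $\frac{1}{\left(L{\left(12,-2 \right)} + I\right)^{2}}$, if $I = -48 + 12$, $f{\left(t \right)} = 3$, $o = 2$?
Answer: $\frac{9}{7744} \approx 0.0011622$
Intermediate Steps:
$G = \frac{20}{3}$ ($G = 9 - \frac{7}{3} = \frac{20}{3} \approx 6.6667$)
$L{\left(Z,S \right)} = \frac{20}{3}$
$I = -36$
$\frac{1}{\left(L{\left(12,-2 \right)} + I\right)^{2}} = \frac{1}{\left(\frac{20}{3} - 36\right)^{2}} = \frac{1}{\left(- \frac{88}{3}\right)^{2}} = \frac{1}{\frac{7744}{9}} = \frac{9}{7744}$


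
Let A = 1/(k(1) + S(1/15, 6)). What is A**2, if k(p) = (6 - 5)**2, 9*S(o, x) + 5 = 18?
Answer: 81/484 ≈ 0.16736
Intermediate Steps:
S(o, x) = 13/9 (S(o, x) = -5/9 + (1/9)*18 = -5/9 + 2 = 13/9)
k(p) = 1 (k(p) = 1**2 = 1)
A = 9/22 (A = 1/(1 + 13/9) = 1/(22/9) = 9/22 ≈ 0.40909)
A**2 = (9/22)**2 = 81/484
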